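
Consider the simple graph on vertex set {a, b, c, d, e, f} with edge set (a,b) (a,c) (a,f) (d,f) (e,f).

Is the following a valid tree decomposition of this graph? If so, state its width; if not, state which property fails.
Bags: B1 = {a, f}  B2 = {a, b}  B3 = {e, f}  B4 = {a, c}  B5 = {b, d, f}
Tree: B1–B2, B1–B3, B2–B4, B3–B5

No — bags containing vertex b are not connected in the tree.

A tree decomposition must satisfy three properties: every vertex lies in some bag; for every edge, both endpoints lie together in some bag; and for every vertex, the bags containing it form a connected subtree. Here bags containing vertex b are not connected in the tree, so the decomposition is invalid.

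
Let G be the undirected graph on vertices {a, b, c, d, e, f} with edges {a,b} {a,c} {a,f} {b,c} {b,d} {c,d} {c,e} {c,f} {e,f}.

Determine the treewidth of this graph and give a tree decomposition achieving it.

Every bag has size at most 3, so the width is 3 − 1 = 2 and tw(G) ≤ 2. On the other hand G contains the 3-clique {b, c, d}. A clique must lie in a single bag of any decomposition, so no decomposition can have width below 2. Hence tw(G) = 2 exactly.

Treewidth 2.
One such decomposition:
Bags: B1 = {a, c, f}  B2 = {a, b, c}  B3 = {b, c, d}  B4 = {c, e, f}
Tree: B1–B2, B2–B3, B1–B4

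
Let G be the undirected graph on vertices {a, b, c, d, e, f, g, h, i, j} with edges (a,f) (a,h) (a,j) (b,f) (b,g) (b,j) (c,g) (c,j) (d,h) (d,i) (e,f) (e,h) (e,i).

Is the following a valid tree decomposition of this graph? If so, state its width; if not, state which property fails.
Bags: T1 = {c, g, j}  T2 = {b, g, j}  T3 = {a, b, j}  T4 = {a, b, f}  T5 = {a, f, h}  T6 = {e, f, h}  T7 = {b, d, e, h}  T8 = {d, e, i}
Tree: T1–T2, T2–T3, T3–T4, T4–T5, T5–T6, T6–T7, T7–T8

A tree decomposition must satisfy three properties: every vertex lies in some bag; for every edge, both endpoints lie together in some bag; and for every vertex, the bags containing it form a connected subtree. Here bags containing vertex b are not connected in the tree, so the decomposition is invalid.

No — bags containing vertex b are not connected in the tree.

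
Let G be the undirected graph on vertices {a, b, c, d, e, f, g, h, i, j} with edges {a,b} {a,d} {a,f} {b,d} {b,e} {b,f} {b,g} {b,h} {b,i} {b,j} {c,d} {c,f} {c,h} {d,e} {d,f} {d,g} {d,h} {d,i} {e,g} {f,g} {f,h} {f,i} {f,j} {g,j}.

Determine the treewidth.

3

A width-3 tree decomposition is:
Bags: B1 = {b, d, f, i}  B2 = {b, d, f, g}  B3 = {b, d, e, g}  B4 = {b, d, f, h}  B5 = {a, b, d, f}  B6 = {b, f, g, j}  B7 = {c, d, f, h}
Tree: B1–B2, B2–B3, B1–B4, B2–B5, B2–B6, B4–B7
Each bag holds 4 vertices, so the decomposition has width 3, which upper-bounds the treewidth. For the lower bound, the 4 vertices {b, d, e, g} are pairwise adjacent, and any tree decomposition puts a clique entirely inside one bag — forcing width ≥ 3. Therefore the treewidth is 3.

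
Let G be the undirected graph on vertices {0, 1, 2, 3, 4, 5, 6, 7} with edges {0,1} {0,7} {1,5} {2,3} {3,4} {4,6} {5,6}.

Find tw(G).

1

A width-1 tree decomposition is:
Bags: B1 = {0, 7}  B2 = {0, 1}  B3 = {1, 5}  B4 = {5, 6}  B5 = {4, 6}  B6 = {3, 4}  B7 = {2, 3}
Tree: B1–B2, B2–B3, B3–B4, B4–B5, B5–B6, B6–B7
Each bag holds 2 vertices, so the decomposition has width 1, which upper-bounds the treewidth. Since G has at least one edge (e.g. 7–0), it is not an edgeless graph, so tw(G) ≥ 1. The upper and lower bounds meet at 1, so that is the treewidth.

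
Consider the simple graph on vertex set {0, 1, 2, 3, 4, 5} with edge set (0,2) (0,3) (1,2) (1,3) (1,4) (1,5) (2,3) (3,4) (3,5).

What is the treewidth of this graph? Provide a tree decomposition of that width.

Each bag holds 3 vertices, so the decomposition has width 2, which upper-bounds the treewidth. On the other hand G contains the 3-clique {0, 2, 3}. A clique must lie in a single bag of any decomposition, so no decomposition can have width below 2. Combining the bounds, tw(G) = 2.

Treewidth 2.
One such decomposition:
Bags: B1 = {1, 3, 4}  B2 = {1, 2, 3}  B3 = {0, 2, 3}  B4 = {1, 3, 5}
Tree: B1–B2, B2–B3, B2–B4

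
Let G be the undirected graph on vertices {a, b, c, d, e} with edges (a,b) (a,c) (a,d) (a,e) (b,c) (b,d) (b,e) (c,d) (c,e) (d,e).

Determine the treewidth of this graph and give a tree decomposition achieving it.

Treewidth 4.
One optimal decomposition is:
Bags: B1 = {a, b, c, d, e}
Tree: (single bag)

A single bag containing all 5 vertices is trivially a valid decomposition of width 4. Conversely, {a, b, c, d, e} is a clique of size 5, and the vertices of any clique must share a bag in every tree decomposition; so some bag has ≥ 5 vertices and tw(G) ≥ 4. The upper and lower bounds meet at 4, so that is the treewidth.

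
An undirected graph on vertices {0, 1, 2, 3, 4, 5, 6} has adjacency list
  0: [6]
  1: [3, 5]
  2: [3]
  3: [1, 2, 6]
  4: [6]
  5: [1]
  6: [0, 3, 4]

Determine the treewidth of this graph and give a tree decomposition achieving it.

Treewidth 1.
One optimal decomposition is:
Bags: B1 = {0, 6}  B2 = {3, 6}  B3 = {2, 3}  B4 = {1, 3}  B5 = {4, 6}  B6 = {1, 5}
Tree: B1–B2, B2–B3, B2–B4, B1–B5, B4–B6

Every bag has size at most 2, so the width is 2 − 1 = 1 and tw(G) ≤ 1. G has an edge, so its treewidth is at least 1. Combining the bounds, tw(G) = 1.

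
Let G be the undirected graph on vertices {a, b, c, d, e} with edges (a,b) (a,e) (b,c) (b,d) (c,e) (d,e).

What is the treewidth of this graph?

2

A width-2 tree decomposition is:
Bags: B1 = {b, d, e}  B2 = {a, b, e}  B3 = {b, c, e}
Tree: B1–B2, B2–B3
Each bag holds 3 vertices, so the decomposition has width 2, which upper-bounds the treewidth. The edges b–d–e–a–b form a cycle, so G is not a tree and its treewidth is at least 2. Combining the bounds, tw(G) = 2.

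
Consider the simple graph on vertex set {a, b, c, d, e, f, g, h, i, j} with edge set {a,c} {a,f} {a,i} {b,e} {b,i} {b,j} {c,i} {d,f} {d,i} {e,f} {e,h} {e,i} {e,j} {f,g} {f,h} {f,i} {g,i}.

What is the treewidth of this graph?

A width-2 tree decomposition is:
Bags: B1 = {b, e, j}  B2 = {b, e, i}  B3 = {e, f, i}  B4 = {a, f, i}  B5 = {f, g, i}  B6 = {e, f, h}  B7 = {d, f, i}  B8 = {a, c, i}
Tree: B1–B2, B2–B3, B3–B4, B3–B5, B3–B6, B5–B7, B4–B8
Each bag holds 3 vertices, so the decomposition has width 2, which upper-bounds the treewidth. On the other hand G contains the 3-clique {b, e, j}. A clique must lie in a single bag of any decomposition, so no decomposition can have width below 2. Combining the bounds, tw(G) = 2.

2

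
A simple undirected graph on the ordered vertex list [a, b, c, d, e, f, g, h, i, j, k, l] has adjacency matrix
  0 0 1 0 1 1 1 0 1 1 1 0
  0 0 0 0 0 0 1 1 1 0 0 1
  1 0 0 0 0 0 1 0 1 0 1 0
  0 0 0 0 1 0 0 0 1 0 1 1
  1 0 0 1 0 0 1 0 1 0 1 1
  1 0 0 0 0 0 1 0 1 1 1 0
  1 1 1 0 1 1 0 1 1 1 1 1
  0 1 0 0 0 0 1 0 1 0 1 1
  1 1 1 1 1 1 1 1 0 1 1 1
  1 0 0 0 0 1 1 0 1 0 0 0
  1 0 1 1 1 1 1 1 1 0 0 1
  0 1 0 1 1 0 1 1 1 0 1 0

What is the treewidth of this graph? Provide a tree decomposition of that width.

Treewidth 4.
One optimal decomposition is:
Bags: B1 = {a, e, g, i, k}  B2 = {a, f, g, i, k}  B3 = {e, g, i, k, l}  B4 = {g, h, i, k, l}  B5 = {a, f, g, i, j}  B6 = {d, e, i, k, l}  B7 = {a, c, g, i, k}  B8 = {b, g, h, i, l}
Tree: B1–B2, B1–B3, B3–B4, B2–B5, B3–B6, B1–B7, B4–B8

Each bag holds 5 vertices, so the decomposition has width 4, which upper-bounds the treewidth. Conversely, {d, e, i, k, l} is a clique of size 5, and the vertices of any clique must share a bag in every tree decomposition; so some bag has ≥ 5 vertices and tw(G) ≥ 4. Combining the bounds, tw(G) = 4.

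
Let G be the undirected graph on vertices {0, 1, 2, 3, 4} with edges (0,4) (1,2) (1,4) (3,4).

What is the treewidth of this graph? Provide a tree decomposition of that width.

Each bag holds 2 vertices, so the decomposition has width 1, which upper-bounds the treewidth. Any graph with an edge has treewidth ≥ 1, and G has the edge 4–1. Combining the bounds, tw(G) = 1.

Treewidth 1.
Bags: B1 = {1, 4}  B2 = {0, 4}  B3 = {1, 2}  B4 = {3, 4}
Tree: B1–B2, B1–B3, B2–B4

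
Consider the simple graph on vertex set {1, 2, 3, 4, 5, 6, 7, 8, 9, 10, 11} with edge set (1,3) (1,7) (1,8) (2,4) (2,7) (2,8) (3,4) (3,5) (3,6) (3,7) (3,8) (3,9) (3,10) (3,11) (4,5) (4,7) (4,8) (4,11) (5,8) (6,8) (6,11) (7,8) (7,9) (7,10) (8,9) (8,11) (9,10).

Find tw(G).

A width-3 tree decomposition is:
Bags: B1 = {3, 7, 8, 9}  B2 = {3, 4, 7, 8}  B3 = {3, 4, 8, 11}  B4 = {2, 4, 7, 8}  B5 = {3, 7, 9, 10}  B6 = {1, 3, 7, 8}  B7 = {3, 4, 5, 8}  B8 = {3, 6, 8, 11}
Tree: B1–B2, B2–B3, B2–B4, B1–B5, B2–B6, B2–B7, B3–B8
Every bag has size at most 4, so the width is 4 − 1 = 3 and tw(G) ≤ 3. On the other hand G contains the 4-clique {2, 4, 7, 8}. A clique must lie in a single bag of any decomposition, so no decomposition can have width below 3. Hence tw(G) = 3 exactly.

3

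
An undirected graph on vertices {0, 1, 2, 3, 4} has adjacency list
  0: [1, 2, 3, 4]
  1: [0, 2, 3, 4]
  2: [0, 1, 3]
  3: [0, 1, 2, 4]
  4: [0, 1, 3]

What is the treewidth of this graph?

3

A width-3 tree decomposition is:
Bags: B1 = {0, 1, 2, 3}  B2 = {0, 1, 3, 4}
Tree: B1–B2
Every bag has size at most 4, so the width is 4 − 1 = 3 and tw(G) ≤ 3. On the other hand G contains the 4-clique {0, 1, 2, 3}. A clique must lie in a single bag of any decomposition, so no decomposition can have width below 3. Hence tw(G) = 3 exactly.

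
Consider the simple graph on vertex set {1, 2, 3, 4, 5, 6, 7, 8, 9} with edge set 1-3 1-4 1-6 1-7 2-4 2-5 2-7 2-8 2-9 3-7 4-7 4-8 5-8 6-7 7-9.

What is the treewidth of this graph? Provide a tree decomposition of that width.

Each bag holds 3 vertices, so the decomposition has width 2, which upper-bounds the treewidth. Conversely, {2, 4, 8} is a clique of size 3, and the vertices of any clique must share a bag in every tree decomposition; so some bag has ≥ 3 vertices and tw(G) ≥ 2. Combining the bounds, tw(G) = 2.

Treewidth 2.
One optimal decomposition is:
Bags: B1 = {2, 7, 9}  B2 = {2, 4, 7}  B3 = {1, 4, 7}  B4 = {1, 6, 7}  B5 = {2, 4, 8}  B6 = {2, 5, 8}  B7 = {1, 3, 7}
Tree: B1–B2, B2–B3, B3–B4, B2–B5, B5–B6, B4–B7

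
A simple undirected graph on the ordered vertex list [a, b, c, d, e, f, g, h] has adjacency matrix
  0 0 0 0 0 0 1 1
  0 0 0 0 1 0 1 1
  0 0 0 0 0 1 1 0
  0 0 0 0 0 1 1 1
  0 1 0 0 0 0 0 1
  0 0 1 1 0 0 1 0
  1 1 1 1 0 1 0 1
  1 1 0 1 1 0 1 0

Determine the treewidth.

A width-2 tree decomposition is:
Bags: B1 = {b, g, h}  B2 = {b, e, h}  B3 = {d, g, h}  B4 = {d, f, g}  B5 = {c, f, g}  B6 = {a, g, h}
Tree: B1–B2, B1–B3, B3–B4, B4–B5, B1–B6
The largest bag has 3 vertices, giving width 2; this decomposition certifies tw(G) ≤ 2. On the other hand G contains the 3-clique {d, g, h}. A clique must lie in a single bag of any decomposition, so no decomposition can have width below 2. Therefore the treewidth is 2.

2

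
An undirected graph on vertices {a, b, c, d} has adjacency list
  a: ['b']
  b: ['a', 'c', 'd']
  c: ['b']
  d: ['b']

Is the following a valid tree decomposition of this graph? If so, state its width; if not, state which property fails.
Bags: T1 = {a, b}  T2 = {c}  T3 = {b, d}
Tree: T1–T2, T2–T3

No — edge (b,c) lies in no bag.

A tree decomposition must satisfy three properties: every vertex lies in some bag; for every edge, both endpoints lie together in some bag; and for every vertex, the bags containing it form a connected subtree. Here edge (b,c) lies in no bag, so the decomposition is invalid.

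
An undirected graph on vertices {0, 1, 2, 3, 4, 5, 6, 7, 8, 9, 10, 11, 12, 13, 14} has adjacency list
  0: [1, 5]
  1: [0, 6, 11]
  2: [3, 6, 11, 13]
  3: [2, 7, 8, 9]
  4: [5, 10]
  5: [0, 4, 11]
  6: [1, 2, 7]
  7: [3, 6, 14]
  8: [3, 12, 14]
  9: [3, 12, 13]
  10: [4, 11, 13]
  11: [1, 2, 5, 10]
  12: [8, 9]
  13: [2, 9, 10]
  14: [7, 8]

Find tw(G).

A width-3 tree decomposition is:
Bags: B1 = {7, 8, 12, 14}  B2 = {3, 7, 8, 12}  B3 = {3, 7, 9, 12}  B4 = {3, 6, 7, 9}  B5 = {2, 3, 6, 9}  B6 = {2, 6, 9, 13}  B7 = {1, 2, 6, 13}  B8 = {1, 2, 11, 13}  B9 = {1, 10, 11, 13}  B10 = {0, 1, 10, 11}  B11 = {0, 5, 10, 11}  B12 = {0, 4, 5, 10}
Tree: B1–B2, B2–B3, B3–B4, B4–B5, B5–B6, B6–B7, B7–B8, B8–B9, B9–B10, B10–B11, B11–B12
Every bag has size at most 4, so the width is 4 − 1 = 3 and tw(G) ≤ 3. For the lower bound: the 4 vertex sets {8,12,14}, {7}, {3}, {2,6,9,13} are disjoint, each induces a connected subgraph, and every pair is joined by at least one edge of G. Contracting each set to a single vertex therefore yields K_{4} as a minor, and since treewidth is minor-monotone, tw(G) ≥ tw(K_{4}) = 3. The upper and lower bounds meet at 3, so that is the treewidth.

3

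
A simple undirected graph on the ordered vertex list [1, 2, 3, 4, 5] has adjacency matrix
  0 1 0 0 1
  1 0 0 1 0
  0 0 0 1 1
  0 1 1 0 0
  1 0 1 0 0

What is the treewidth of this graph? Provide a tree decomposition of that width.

Every bag has size at most 3, so the width is 3 − 1 = 2 and tw(G) ≤ 2. For the lower bound, G contains the cycle 5–3–4–2–1–5, so G is not a forest; only forests have treewidth ≤ 1, hence tw(G) ≥ 2. Hence tw(G) = 2 exactly.

Treewidth 2.
One optimal decomposition is:
Bags: B1 = {3, 4, 5}  B2 = {2, 4, 5}  B3 = {1, 2, 5}
Tree: B1–B2, B2–B3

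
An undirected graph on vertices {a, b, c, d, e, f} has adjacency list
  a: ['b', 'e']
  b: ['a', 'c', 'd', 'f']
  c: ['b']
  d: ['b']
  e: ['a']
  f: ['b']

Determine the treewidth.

1

A width-1 tree decomposition is:
Bags: B1 = {a, b}  B2 = {a, e}  B3 = {b, f}  B4 = {b, d}  B5 = {b, c}
Tree: B1–B2, B1–B3, B3–B4, B4–B5
Each bag holds 2 vertices, so the decomposition has width 1, which upper-bounds the treewidth. G has an edge, so its treewidth is at least 1. Therefore the treewidth is 1.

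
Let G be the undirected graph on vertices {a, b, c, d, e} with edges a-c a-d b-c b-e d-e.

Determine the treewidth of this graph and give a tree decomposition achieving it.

Treewidth 2.
One such decomposition:
Bags: B1 = {a, c, d}  B2 = {c, d, e}  B3 = {b, c, e}
Tree: B1–B2, B2–B3

Every bag has size at most 3, so the width is 3 − 1 = 2 and tw(G) ≤ 2. The edges c–a–d–e–b–c form a cycle, so G is not a tree and its treewidth is at least 2. The upper and lower bounds meet at 2, so that is the treewidth.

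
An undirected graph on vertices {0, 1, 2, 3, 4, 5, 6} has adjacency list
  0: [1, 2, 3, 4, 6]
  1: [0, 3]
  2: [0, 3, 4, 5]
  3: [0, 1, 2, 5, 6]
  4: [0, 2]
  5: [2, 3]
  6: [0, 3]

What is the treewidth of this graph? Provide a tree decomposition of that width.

Every bag has size at most 3, so the width is 3 − 1 = 2 and tw(G) ≤ 2. On the other hand G contains the 3-clique {0, 1, 3}. A clique must lie in a single bag of any decomposition, so no decomposition can have width below 2. Therefore the treewidth is 2.

Treewidth 2.
One optimal decomposition is:
Bags: B1 = {0, 2, 3}  B2 = {2, 3, 5}  B3 = {0, 2, 4}  B4 = {0, 1, 3}  B5 = {0, 3, 6}
Tree: B1–B2, B1–B3, B1–B4, B1–B5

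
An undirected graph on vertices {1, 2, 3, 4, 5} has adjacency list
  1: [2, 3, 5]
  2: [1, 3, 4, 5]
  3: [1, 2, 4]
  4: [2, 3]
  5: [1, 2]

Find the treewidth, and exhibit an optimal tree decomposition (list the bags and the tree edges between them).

Treewidth 2.
One such decomposition:
Bags: B1 = {2, 3, 4}  B2 = {1, 2, 3}  B3 = {1, 2, 5}
Tree: B1–B2, B2–B3

The largest bag has 3 vertices, giving width 2; this decomposition certifies tw(G) ≤ 2. For the lower bound, the 3 vertices {1, 2, 3} are pairwise adjacent, and any tree decomposition puts a clique entirely inside one bag — forcing width ≥ 2. Combining the bounds, tw(G) = 2.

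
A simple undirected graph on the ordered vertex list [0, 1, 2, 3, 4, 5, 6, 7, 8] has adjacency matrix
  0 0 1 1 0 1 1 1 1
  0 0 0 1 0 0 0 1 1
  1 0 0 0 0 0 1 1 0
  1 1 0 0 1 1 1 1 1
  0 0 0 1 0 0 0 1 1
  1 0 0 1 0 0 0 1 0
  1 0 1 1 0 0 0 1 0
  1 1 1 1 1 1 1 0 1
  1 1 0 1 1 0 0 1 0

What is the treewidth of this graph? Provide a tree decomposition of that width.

Treewidth 3.
One optimal decomposition is:
Bags: B1 = {1, 3, 7, 8}  B2 = {0, 3, 7, 8}  B3 = {3, 4, 7, 8}  B4 = {0, 3, 6, 7}  B5 = {0, 2, 6, 7}  B6 = {0, 3, 5, 7}
Tree: B1–B2, B2–B3, B2–B4, B4–B5, B4–B6

Every bag has size at most 4, so the width is 4 − 1 = 3 and tw(G) ≤ 3. For the lower bound, the 4 vertices {0, 2, 6, 7} are pairwise adjacent, and any tree decomposition puts a clique entirely inside one bag — forcing width ≥ 3. Hence tw(G) = 3 exactly.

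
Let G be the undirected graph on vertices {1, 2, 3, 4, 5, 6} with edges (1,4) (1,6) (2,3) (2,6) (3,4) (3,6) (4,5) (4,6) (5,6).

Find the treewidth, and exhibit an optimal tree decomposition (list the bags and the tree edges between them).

Treewidth 2.
One such decomposition:
Bags: B1 = {1, 4, 6}  B2 = {4, 5, 6}  B3 = {3, 4, 6}  B4 = {2, 3, 6}
Tree: B1–B2, B1–B3, B3–B4

Each bag holds 3 vertices, so the decomposition has width 2, which upper-bounds the treewidth. For the lower bound, the 3 vertices {2, 3, 6} are pairwise adjacent, and any tree decomposition puts a clique entirely inside one bag — forcing width ≥ 2. The upper and lower bounds meet at 2, so that is the treewidth.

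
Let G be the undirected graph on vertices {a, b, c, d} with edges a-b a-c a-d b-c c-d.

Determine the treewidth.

2

A width-2 tree decomposition is:
Bags: B1 = {a, c, d}  B2 = {a, b, c}
Tree: B1–B2
The largest bag has 3 vertices, giving width 2; this decomposition certifies tw(G) ≤ 2. Conversely, {a, c, d} is a clique of size 3, and the vertices of any clique must share a bag in every tree decomposition; so some bag has ≥ 3 vertices and tw(G) ≥ 2. Therefore the treewidth is 2.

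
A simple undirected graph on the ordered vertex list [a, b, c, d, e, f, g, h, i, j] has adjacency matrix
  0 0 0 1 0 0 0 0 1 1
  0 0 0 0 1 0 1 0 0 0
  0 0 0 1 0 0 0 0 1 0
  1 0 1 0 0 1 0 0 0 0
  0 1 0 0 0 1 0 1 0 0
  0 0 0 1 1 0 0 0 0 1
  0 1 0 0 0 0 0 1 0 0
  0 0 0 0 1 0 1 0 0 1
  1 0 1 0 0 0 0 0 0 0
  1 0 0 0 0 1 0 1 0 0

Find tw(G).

A width-2 tree decomposition is:
Bags: B1 = {b, g, h}  B2 = {b, e, h}  B3 = {e, h, j}  B4 = {e, f, j}  B5 = {a, f, j}  B6 = {a, d, f}  B7 = {a, d, i}  B8 = {c, d, i}
Tree: B1–B2, B2–B3, B3–B4, B4–B5, B5–B6, B6–B7, B7–B8
Each bag holds 3 vertices, so the decomposition has width 2, which upper-bounds the treewidth. For the lower bound, G contains the cycle g–b–e–h–g, so G is not a forest; only forests have treewidth ≤ 1, hence tw(G) ≥ 2. Therefore the treewidth is 2.

2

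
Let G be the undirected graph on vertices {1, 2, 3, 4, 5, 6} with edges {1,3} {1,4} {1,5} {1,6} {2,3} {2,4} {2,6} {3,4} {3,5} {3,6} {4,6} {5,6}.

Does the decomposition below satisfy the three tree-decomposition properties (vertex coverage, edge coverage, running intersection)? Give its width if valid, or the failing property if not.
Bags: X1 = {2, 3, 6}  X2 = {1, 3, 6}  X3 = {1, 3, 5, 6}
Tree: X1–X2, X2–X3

A tree decomposition must satisfy three properties: every vertex lies in some bag; for every edge, both endpoints lie together in some bag; and for every vertex, the bags containing it form a connected subtree. Here vertex 4 appears in no bag, so the decomposition is invalid.

No — vertex 4 appears in no bag.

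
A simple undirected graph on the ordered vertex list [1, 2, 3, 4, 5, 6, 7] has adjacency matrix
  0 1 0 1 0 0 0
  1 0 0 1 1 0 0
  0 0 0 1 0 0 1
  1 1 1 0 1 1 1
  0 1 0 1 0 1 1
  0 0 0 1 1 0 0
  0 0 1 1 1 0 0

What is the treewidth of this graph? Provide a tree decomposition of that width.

Treewidth 2.
One such decomposition:
Bags: B1 = {4, 5, 6}  B2 = {4, 5, 7}  B3 = {2, 4, 5}  B4 = {1, 2, 4}  B5 = {3, 4, 7}
Tree: B1–B2, B1–B3, B3–B4, B2–B5

Each bag holds 3 vertices, so the decomposition has width 2, which upper-bounds the treewidth. Conversely, {1, 2, 4} is a clique of size 3, and the vertices of any clique must share a bag in every tree decomposition; so some bag has ≥ 3 vertices and tw(G) ≥ 2. Hence tw(G) = 2 exactly.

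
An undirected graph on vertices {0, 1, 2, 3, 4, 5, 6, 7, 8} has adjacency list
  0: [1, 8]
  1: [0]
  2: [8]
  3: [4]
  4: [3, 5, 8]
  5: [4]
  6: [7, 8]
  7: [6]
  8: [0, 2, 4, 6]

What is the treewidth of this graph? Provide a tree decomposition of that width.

Every bag has size at most 2, so the width is 2 − 1 = 1 and tw(G) ≤ 1. G has an edge, so its treewidth is at least 1. Hence tw(G) = 1 exactly.

Treewidth 1.
One optimal decomposition is:
Bags: B1 = {0, 1}  B2 = {0, 8}  B3 = {6, 8}  B4 = {2, 8}  B5 = {6, 7}  B6 = {4, 8}  B7 = {3, 4}  B8 = {4, 5}
Tree: B1–B2, B2–B3, B3–B4, B3–B5, B2–B6, B6–B7, B6–B8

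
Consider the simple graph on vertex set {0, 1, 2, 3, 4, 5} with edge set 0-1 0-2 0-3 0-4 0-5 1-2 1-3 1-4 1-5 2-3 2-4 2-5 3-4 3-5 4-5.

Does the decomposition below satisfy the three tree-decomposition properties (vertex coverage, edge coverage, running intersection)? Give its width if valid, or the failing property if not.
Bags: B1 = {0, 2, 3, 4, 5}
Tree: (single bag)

No — vertex 1 appears in no bag.

A tree decomposition must satisfy three properties: every vertex lies in some bag; for every edge, both endpoints lie together in some bag; and for every vertex, the bags containing it form a connected subtree. Here vertex 1 appears in no bag, so the decomposition is invalid.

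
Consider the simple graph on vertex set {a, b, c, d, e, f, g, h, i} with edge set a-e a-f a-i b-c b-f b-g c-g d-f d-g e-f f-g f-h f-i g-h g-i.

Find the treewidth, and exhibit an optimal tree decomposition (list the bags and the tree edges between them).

Treewidth 2.
One optimal decomposition is:
Bags: B1 = {f, g, i}  B2 = {d, f, g}  B3 = {a, f, i}  B4 = {f, g, h}  B5 = {a, e, f}  B6 = {b, f, g}  B7 = {b, c, g}
Tree: B1–B2, B1–B3, B2–B4, B3–B5, B1–B6, B6–B7

Every bag has size at most 3, so the width is 3 − 1 = 2 and tw(G) ≤ 2. On the other hand G contains the 3-clique {b, c, g}. A clique must lie in a single bag of any decomposition, so no decomposition can have width below 2. Combining the bounds, tw(G) = 2.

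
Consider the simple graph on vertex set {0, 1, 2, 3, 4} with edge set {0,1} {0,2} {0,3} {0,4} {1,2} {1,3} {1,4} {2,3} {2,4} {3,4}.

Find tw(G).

A width-4 tree decomposition is:
Bags: B1 = {0, 1, 2, 3, 4}
Tree: (single bag)
With just one bag of size 5, the width is 5 − 1 = 4, so tw(G) ≤ 4. Conversely, {0, 1, 2, 3, 4} is a clique of size 5, and the vertices of any clique must share a bag in every tree decomposition; so some bag has ≥ 5 vertices and tw(G) ≥ 4. Combining the bounds, tw(G) = 4.

4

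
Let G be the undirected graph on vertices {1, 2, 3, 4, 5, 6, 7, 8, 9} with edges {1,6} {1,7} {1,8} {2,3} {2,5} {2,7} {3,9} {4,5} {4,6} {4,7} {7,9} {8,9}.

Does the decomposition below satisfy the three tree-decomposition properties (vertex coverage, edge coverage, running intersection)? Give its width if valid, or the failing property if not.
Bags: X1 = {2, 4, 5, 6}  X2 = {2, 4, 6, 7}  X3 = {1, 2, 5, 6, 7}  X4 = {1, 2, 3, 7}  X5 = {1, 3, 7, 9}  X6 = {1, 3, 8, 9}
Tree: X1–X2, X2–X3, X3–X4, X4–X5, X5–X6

No — bags containing vertex 5 are not connected in the tree.

A tree decomposition must satisfy three properties: every vertex lies in some bag; for every edge, both endpoints lie together in some bag; and for every vertex, the bags containing it form a connected subtree. Here bags containing vertex 5 are not connected in the tree, so the decomposition is invalid.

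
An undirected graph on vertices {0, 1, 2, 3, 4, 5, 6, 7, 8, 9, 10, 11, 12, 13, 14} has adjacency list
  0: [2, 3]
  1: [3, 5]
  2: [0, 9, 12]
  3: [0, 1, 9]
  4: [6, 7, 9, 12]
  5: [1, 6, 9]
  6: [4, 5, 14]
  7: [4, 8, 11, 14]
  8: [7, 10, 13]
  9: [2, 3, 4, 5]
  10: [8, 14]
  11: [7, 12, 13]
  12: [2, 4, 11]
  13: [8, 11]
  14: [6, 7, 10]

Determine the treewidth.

3

A width-3 tree decomposition is:
Bags: B1 = {8, 10, 13, 14}  B2 = {7, 8, 13, 14}  B3 = {7, 11, 13, 14}  B4 = {6, 7, 11, 14}  B5 = {4, 6, 7, 11}  B6 = {4, 6, 11, 12}  B7 = {4, 5, 6, 12}  B8 = {4, 5, 9, 12}  B9 = {2, 5, 9, 12}  B10 = {1, 2, 5, 9}  B11 = {1, 2, 3, 9}  B12 = {0, 1, 2, 3}
Tree: B1–B2, B2–B3, B3–B4, B4–B5, B5–B6, B6–B7, B7–B8, B8–B9, B9–B10, B10–B11, B11–B12
The largest bag has 4 vertices, giving width 3; this decomposition certifies tw(G) ≤ 3. For the lower bound: the 4 vertex sets {8,10,13}, {14}, {7}, {4,6,11,12} are disjoint, each induces a connected subgraph, and every pair is joined by at least one edge of G. Contracting each set to a single vertex therefore yields K_{4} as a minor, and since treewidth is minor-monotone, tw(G) ≥ tw(K_{4}) = 3. Hence tw(G) = 3 exactly.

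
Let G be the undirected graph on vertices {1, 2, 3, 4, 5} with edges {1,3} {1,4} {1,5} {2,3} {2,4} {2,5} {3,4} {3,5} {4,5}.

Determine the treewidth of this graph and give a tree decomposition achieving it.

Each bag holds 4 vertices, so the decomposition has width 3, which upper-bounds the treewidth. On the other hand G contains the 4-clique {1, 3, 4, 5}. A clique must lie in a single bag of any decomposition, so no decomposition can have width below 3. Therefore the treewidth is 3.

Treewidth 3.
One optimal decomposition is:
Bags: B1 = {2, 3, 4, 5}  B2 = {1, 3, 4, 5}
Tree: B1–B2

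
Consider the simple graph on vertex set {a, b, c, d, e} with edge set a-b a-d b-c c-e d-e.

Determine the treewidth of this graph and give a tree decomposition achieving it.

The largest bag has 3 vertices, giving width 2; this decomposition certifies tw(G) ≤ 2. Since b–c–e–d–a–b is a cycle in G, G is not acyclic. Forests are exactly the graphs of treewidth ≤ 1, so tw(G) ≥ 2. Therefore the treewidth is 2.

Treewidth 2.
One such decomposition:
Bags: B1 = {b, c, e}  B2 = {b, d, e}  B3 = {a, b, d}
Tree: B1–B2, B2–B3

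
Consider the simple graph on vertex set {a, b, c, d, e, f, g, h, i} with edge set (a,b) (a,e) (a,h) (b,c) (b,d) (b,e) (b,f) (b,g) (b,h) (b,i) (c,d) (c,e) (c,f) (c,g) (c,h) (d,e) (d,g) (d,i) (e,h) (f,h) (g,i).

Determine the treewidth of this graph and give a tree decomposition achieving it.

Treewidth 3.
Bags: B1 = {b, c, f, h}  B2 = {b, c, e, h}  B3 = {b, c, d, e}  B4 = {a, b, e, h}  B5 = {b, c, d, g}  B6 = {b, d, g, i}
Tree: B1–B2, B2–B3, B2–B4, B3–B5, B5–B6

The largest bag has 4 vertices, giving width 3; this decomposition certifies tw(G) ≤ 3. On the other hand G contains the 4-clique {b, c, d, g}. A clique must lie in a single bag of any decomposition, so no decomposition can have width below 3. Therefore the treewidth is 3.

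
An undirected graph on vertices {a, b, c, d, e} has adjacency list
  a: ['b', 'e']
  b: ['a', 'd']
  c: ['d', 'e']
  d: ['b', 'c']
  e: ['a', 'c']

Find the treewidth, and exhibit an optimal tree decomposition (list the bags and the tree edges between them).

The largest bag has 3 vertices, giving width 2; this decomposition certifies tw(G) ≤ 2. Since d–c–e–a–b–d is a cycle in G, G is not acyclic. Forests are exactly the graphs of treewidth ≤ 1, so tw(G) ≥ 2. Hence tw(G) = 2 exactly.

Treewidth 2.
Bags: B1 = {c, d, e}  B2 = {a, d, e}  B3 = {a, b, d}
Tree: B1–B2, B2–B3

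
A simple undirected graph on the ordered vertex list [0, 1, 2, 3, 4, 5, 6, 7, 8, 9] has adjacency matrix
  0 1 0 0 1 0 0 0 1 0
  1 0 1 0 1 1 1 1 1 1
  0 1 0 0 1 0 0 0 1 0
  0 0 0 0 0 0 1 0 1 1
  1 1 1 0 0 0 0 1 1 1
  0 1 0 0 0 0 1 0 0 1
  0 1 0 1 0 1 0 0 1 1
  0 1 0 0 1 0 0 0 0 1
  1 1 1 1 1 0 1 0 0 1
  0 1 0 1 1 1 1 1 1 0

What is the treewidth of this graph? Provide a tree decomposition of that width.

Every bag has size at most 4, so the width is 4 − 1 = 3 and tw(G) ≤ 3. Conversely, {0, 1, 4, 8} is a clique of size 4, and the vertices of any clique must share a bag in every tree decomposition; so some bag has ≥ 4 vertices and tw(G) ≥ 3. Hence tw(G) = 3 exactly.

Treewidth 3.
One such decomposition:
Bags: B1 = {1, 4, 8, 9}  B2 = {1, 6, 8, 9}  B3 = {1, 5, 6, 9}  B4 = {3, 6, 8, 9}  B5 = {1, 2, 4, 8}  B6 = {0, 1, 4, 8}  B7 = {1, 4, 7, 9}
Tree: B1–B2, B2–B3, B2–B4, B1–B5, B1–B6, B1–B7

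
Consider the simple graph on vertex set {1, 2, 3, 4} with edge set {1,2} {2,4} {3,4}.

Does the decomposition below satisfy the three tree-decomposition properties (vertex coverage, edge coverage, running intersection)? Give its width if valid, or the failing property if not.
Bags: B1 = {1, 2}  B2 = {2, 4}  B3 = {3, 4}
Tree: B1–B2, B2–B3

Vertex coverage: the bags together contain {1, 2, 3, 4}, the full vertex set. Edge coverage: each edge of G has both endpoints in at least one bag. Running intersection: for every vertex, the bags containing it form a connected subtree. All three properties hold, so this is a valid tree decomposition of width max|bag| − 1 = 1, and hence tw(G) ≤ 1.

Yes; width 1.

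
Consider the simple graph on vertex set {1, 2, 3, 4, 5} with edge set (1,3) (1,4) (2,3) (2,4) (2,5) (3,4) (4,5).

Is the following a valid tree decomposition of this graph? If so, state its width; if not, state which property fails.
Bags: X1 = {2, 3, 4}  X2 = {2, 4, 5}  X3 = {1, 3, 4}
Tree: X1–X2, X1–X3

Every vertex of G appears in some bag (union = {1, 2, 3, 4, 5}); every edge is covered by a bag; and for each vertex v the set of bags containing v is connected in the bag tree. The decomposition is therefore valid. The largest bag has 3 vertices, so the width is 2.

Yes; width 2.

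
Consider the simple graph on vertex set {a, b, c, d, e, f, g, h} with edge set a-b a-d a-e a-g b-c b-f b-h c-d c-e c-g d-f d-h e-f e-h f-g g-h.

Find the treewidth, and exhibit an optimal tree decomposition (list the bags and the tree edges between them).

Treewidth 4.
Bags: B1 = {a, c, e, f, h}  B2 = {a, c, d, f, h}  B3 = {a, c, f, g, h}  B4 = {a, b, c, f, h}
Tree: B1–B2, B2–B3, B3–B4

Every bag has size at most 5, so the width is 5 − 1 = 4 and tw(G) ≤ 4. For the lower bound: the 5 vertex sets {a,e}, {d,h}, {f,g}, {c}, {b} are disjoint, each induces a connected subgraph, and every pair is joined by at least one edge of G. Contracting each set to a single vertex therefore yields K_{5} as a minor, and since treewidth is minor-monotone, tw(G) ≥ tw(K_{5}) = 4. Combining the bounds, tw(G) = 4.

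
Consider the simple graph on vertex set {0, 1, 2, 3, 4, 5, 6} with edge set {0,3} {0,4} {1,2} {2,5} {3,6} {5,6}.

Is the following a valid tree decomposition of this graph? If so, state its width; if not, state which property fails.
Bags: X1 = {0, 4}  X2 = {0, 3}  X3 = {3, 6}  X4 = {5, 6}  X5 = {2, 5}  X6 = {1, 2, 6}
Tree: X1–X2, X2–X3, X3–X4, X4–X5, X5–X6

No — bags containing vertex 6 are not connected in the tree.

A tree decomposition must satisfy three properties: every vertex lies in some bag; for every edge, both endpoints lie together in some bag; and for every vertex, the bags containing it form a connected subtree. Here bags containing vertex 6 are not connected in the tree, so the decomposition is invalid.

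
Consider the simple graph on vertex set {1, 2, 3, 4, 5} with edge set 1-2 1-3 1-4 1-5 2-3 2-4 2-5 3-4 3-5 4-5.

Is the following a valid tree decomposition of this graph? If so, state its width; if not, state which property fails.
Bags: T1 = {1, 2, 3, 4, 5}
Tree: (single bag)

Checking the three conditions: (i) the bags cover all of {1, 2, 3, 4, 5}; (ii) for each edge, some bag contains both endpoints; (iii) the bags containing any fixed vertex form a subtree. All hold, so the decomposition is valid with width 5 − 1 = 4.

Yes; width 4.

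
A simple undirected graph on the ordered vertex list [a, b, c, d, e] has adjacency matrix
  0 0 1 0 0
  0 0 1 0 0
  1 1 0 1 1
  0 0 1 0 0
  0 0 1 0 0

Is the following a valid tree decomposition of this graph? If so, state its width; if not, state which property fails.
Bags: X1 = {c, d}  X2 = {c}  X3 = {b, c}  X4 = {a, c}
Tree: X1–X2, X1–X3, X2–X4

No — vertex e appears in no bag.

A tree decomposition must satisfy three properties: every vertex lies in some bag; for every edge, both endpoints lie together in some bag; and for every vertex, the bags containing it form a connected subtree. Here vertex e appears in no bag, so the decomposition is invalid.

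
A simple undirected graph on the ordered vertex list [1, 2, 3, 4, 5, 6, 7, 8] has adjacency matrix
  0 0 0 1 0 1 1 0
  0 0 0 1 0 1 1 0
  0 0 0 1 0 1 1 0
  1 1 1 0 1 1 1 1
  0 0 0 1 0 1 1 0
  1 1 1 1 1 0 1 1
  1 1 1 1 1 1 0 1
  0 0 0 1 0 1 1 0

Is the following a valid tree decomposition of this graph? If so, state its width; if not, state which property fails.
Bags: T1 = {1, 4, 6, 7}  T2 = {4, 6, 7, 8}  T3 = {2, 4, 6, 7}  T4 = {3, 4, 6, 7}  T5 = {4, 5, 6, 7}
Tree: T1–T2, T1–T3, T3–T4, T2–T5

Every vertex of G appears in some bag (union = {1, 2, 3, 4, 5, 6, 7, 8}); every edge is covered by a bag; and for each vertex v the set of bags containing v is connected in the bag tree. The decomposition is therefore valid. The largest bag has 4 vertices, so the width is 3.

Yes; width 3.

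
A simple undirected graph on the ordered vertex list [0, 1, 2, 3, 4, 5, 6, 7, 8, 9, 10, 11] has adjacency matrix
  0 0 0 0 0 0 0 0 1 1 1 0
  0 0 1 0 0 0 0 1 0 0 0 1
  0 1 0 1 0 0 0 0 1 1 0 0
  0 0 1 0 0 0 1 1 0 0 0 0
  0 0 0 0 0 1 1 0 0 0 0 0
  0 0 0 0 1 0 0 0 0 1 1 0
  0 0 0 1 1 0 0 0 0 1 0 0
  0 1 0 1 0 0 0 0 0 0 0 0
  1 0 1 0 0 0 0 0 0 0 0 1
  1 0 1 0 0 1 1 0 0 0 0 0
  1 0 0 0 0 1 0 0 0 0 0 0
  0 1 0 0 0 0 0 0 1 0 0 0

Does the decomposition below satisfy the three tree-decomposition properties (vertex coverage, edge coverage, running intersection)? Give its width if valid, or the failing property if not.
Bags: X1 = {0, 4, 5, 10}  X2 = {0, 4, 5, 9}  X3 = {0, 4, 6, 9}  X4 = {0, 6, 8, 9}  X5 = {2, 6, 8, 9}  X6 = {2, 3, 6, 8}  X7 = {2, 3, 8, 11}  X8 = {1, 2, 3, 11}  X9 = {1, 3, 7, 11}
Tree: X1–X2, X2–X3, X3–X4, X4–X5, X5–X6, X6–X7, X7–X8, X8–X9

Yes; width 3.

Every vertex of G appears in some bag (union = {0, 1, 2, 3, 4, 5, 6, 7, 8, 9, 10, 11}); every edge is covered by a bag; and for each vertex v the set of bags containing v is connected in the bag tree. The decomposition is therefore valid. The largest bag has 4 vertices, so the width is 3.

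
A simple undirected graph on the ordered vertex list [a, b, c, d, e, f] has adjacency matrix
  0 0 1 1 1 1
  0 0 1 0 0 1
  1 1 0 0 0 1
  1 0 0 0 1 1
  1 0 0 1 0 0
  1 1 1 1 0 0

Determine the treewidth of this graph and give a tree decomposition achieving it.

Treewidth 2.
One optimal decomposition is:
Bags: B1 = {a, c, f}  B2 = {b, c, f}  B3 = {a, d, f}  B4 = {a, d, e}
Tree: B1–B2, B1–B3, B3–B4

Each bag holds 3 vertices, so the decomposition has width 2, which upper-bounds the treewidth. On the other hand G contains the 3-clique {a, d, e}. A clique must lie in a single bag of any decomposition, so no decomposition can have width below 2. Therefore the treewidth is 2.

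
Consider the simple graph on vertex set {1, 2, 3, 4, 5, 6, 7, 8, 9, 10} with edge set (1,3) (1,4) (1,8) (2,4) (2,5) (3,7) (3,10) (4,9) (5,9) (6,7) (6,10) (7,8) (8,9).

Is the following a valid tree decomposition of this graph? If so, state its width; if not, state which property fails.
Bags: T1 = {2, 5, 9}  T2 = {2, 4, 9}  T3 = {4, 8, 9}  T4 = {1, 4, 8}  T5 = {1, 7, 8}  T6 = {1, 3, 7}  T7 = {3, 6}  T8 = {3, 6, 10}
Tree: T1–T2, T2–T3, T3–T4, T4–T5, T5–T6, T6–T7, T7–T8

No — edge (7,6) lies in no bag.

A tree decomposition must satisfy three properties: every vertex lies in some bag; for every edge, both endpoints lie together in some bag; and for every vertex, the bags containing it form a connected subtree. Here edge (7,6) lies in no bag, so the decomposition is invalid.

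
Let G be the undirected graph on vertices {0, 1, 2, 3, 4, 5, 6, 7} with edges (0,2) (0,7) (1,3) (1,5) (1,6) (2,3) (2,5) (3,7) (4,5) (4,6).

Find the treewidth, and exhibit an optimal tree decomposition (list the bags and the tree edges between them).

The largest bag has 3 vertices, giving width 2; this decomposition certifies tw(G) ≤ 2. For the lower bound, G contains the cycle 7–0–2–3–7, so G is not a forest; only forests have treewidth ≤ 1, hence tw(G) ≥ 2. Therefore the treewidth is 2.

Treewidth 2.
Bags: B1 = {0, 3, 7}  B2 = {0, 2, 3}  B3 = {1, 2, 3}  B4 = {1, 2, 5}  B5 = {1, 5, 6}  B6 = {4, 5, 6}
Tree: B1–B2, B2–B3, B3–B4, B4–B5, B5–B6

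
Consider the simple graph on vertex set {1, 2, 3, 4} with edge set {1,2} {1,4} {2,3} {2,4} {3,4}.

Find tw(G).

A width-2 tree decomposition is:
Bags: B1 = {1, 2, 4}  B2 = {2, 3, 4}
Tree: B1–B2
Each bag holds 3 vertices, so the decomposition has width 2, which upper-bounds the treewidth. Conversely, {1, 2, 4} is a clique of size 3, and the vertices of any clique must share a bag in every tree decomposition; so some bag has ≥ 3 vertices and tw(G) ≥ 2. The upper and lower bounds meet at 2, so that is the treewidth.

2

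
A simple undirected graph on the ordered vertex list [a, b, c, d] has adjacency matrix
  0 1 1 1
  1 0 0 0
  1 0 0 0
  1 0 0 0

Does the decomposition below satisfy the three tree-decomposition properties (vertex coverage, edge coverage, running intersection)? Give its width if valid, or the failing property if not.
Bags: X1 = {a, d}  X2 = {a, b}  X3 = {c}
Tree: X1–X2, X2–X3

A tree decomposition must satisfy three properties: every vertex lies in some bag; for every edge, both endpoints lie together in some bag; and for every vertex, the bags containing it form a connected subtree. Here edge (a,c) lies in no bag, so the decomposition is invalid.

No — edge (a,c) lies in no bag.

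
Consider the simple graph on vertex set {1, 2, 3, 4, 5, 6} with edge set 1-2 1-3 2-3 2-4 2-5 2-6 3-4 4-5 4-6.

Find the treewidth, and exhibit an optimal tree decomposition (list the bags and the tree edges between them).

Treewidth 2.
Bags: B1 = {2, 3, 4}  B2 = {2, 4, 6}  B3 = {2, 4, 5}  B4 = {1, 2, 3}
Tree: B1–B2, B2–B3, B1–B4

Each bag holds 3 vertices, so the decomposition has width 2, which upper-bounds the treewidth. Conversely, {1, 2, 3} is a clique of size 3, and the vertices of any clique must share a bag in every tree decomposition; so some bag has ≥ 3 vertices and tw(G) ≥ 2. The upper and lower bounds meet at 2, so that is the treewidth.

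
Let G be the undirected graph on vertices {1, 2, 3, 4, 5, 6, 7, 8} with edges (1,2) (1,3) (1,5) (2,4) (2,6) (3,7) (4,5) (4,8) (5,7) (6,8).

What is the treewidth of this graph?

2

A width-2 tree decomposition is:
Bags: B1 = {2, 6, 8}  B2 = {2, 4, 8}  B3 = {1, 2, 4}  B4 = {1, 4, 5}  B5 = {1, 3, 5}  B6 = {3, 5, 7}
Tree: B1–B2, B2–B3, B3–B4, B4–B5, B5–B6
Every bag has size at most 3, so the width is 3 − 1 = 2 and tw(G) ≤ 2. The edges 6–8–4–2–6 form a cycle, so G is not a tree and its treewidth is at least 2. Therefore the treewidth is 2.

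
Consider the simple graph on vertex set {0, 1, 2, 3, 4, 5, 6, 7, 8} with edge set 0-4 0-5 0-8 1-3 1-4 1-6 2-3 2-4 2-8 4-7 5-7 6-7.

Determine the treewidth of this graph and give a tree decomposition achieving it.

Every bag has size at most 4, so the width is 4 − 1 = 3 and tw(G) ≤ 3. For the lower bound: the 4 vertex sets {1,3,6}, {7}, {4}, {0,2,5,8} are disjoint, each induces a connected subgraph, and every pair is joined by at least one edge of G. Contracting each set to a single vertex therefore yields K_{4} as a minor, and since treewidth is minor-monotone, tw(G) ≥ tw(K_{4}) = 3. Therefore the treewidth is 3.

Treewidth 3.
Bags: B1 = {1, 3, 6, 7}  B2 = {1, 3, 4, 7}  B3 = {2, 3, 4, 7}  B4 = {2, 4, 5, 7}  B5 = {0, 2, 4, 5}  B6 = {0, 2, 5, 8}
Tree: B1–B2, B2–B3, B3–B4, B4–B5, B5–B6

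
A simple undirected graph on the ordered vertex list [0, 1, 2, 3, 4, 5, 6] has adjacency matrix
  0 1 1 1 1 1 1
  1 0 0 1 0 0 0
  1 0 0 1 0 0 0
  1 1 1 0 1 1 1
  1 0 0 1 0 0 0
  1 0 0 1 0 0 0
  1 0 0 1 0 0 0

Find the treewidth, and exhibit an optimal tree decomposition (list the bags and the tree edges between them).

Every bag has size at most 3, so the width is 3 − 1 = 2 and tw(G) ≤ 2. On the other hand G contains the 3-clique {0, 1, 3}. A clique must lie in a single bag of any decomposition, so no decomposition can have width below 2. Therefore the treewidth is 2.

Treewidth 2.
One such decomposition:
Bags: B1 = {0, 3, 5}  B2 = {0, 1, 3}  B3 = {0, 3, 6}  B4 = {0, 3, 4}  B5 = {0, 2, 3}
Tree: B1–B2, B2–B3, B1–B4, B2–B5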